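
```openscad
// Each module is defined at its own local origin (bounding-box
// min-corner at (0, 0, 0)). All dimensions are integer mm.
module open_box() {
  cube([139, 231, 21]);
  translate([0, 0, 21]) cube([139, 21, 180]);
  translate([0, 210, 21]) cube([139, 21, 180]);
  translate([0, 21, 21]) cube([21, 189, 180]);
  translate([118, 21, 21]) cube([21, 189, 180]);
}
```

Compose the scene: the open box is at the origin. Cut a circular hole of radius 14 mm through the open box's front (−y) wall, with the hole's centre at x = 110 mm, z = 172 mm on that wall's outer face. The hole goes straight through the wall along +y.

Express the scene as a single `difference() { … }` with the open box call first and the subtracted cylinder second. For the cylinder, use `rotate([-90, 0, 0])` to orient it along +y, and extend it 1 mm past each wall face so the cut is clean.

difference() {
  open_box();
  translate([110, -1, 172]) rotate([-90, 0, 0]) cylinder(h = 23, r = 14);
}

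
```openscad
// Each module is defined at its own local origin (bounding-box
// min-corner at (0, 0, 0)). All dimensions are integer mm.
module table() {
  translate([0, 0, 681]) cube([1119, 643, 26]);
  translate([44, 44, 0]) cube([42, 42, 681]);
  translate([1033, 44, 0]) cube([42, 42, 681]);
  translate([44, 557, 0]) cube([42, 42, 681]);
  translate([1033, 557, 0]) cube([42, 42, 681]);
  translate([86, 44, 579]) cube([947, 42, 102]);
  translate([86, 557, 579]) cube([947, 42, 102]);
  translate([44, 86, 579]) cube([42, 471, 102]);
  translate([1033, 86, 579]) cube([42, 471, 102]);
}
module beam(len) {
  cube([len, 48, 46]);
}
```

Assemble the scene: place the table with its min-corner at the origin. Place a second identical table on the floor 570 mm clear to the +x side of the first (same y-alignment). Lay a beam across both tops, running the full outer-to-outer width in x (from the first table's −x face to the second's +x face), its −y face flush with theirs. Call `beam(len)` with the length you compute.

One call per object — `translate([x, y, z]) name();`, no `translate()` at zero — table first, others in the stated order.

table();
translate([1689, 0, 0]) table();
translate([0, 0, 707]) beam(2808);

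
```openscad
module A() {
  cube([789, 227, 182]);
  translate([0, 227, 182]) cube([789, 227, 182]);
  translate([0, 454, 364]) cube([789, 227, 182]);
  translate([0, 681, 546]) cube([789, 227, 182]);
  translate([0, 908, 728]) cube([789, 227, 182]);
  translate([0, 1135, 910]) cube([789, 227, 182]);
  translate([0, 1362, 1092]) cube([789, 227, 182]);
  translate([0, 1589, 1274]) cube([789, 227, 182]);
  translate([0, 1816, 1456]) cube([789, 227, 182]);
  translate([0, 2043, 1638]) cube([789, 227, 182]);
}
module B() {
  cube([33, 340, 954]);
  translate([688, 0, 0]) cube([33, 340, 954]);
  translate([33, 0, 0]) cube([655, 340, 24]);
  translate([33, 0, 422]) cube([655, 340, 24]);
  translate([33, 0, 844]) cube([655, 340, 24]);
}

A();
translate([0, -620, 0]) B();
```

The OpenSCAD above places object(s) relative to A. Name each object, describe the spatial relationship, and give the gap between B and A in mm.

The bookshelf's nearest face is 280 mm from the staircase's −y face.

A is a staircase. B is a bookshelf. The bookshelf is on the floor beside the staircase on its −y side. The gap between the bookshelf and the staircase is 280 mm.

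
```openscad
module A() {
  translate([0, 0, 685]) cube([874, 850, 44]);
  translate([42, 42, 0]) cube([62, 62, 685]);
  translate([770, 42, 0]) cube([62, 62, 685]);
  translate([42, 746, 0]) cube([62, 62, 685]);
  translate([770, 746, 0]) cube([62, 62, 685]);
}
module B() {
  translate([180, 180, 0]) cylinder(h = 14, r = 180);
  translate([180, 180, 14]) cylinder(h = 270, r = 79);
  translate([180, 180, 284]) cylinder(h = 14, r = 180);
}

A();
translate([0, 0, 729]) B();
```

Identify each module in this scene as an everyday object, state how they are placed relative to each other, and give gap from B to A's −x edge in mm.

The spool's min-x is at 0; the table's min-x is 0; gap = 0 mm.

A is a table. B is a spool. The spool is on top of the table. The gap from the spool to the table's −x edge is 0 mm.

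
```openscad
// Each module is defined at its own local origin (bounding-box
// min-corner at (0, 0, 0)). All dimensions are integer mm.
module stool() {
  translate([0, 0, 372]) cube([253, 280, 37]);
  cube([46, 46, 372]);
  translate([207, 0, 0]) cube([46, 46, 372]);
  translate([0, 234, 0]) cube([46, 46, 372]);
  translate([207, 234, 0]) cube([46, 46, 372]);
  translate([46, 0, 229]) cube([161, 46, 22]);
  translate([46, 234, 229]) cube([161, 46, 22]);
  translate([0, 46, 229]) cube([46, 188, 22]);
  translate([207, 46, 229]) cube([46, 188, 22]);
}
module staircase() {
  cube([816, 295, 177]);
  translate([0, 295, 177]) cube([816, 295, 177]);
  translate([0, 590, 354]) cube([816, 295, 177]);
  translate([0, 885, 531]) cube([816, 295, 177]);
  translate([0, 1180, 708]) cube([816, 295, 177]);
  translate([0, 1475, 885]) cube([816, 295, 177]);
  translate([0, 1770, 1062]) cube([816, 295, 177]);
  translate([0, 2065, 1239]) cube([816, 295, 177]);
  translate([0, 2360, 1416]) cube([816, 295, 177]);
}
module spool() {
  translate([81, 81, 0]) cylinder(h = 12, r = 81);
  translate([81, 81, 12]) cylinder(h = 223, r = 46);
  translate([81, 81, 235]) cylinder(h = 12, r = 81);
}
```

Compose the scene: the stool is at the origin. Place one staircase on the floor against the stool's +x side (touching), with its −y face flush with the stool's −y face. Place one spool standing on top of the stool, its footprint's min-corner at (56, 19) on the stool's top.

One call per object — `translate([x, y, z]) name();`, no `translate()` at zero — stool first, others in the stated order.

stool();
translate([253, 0, 0]) staircase();
translate([56, 19, 409]) spool();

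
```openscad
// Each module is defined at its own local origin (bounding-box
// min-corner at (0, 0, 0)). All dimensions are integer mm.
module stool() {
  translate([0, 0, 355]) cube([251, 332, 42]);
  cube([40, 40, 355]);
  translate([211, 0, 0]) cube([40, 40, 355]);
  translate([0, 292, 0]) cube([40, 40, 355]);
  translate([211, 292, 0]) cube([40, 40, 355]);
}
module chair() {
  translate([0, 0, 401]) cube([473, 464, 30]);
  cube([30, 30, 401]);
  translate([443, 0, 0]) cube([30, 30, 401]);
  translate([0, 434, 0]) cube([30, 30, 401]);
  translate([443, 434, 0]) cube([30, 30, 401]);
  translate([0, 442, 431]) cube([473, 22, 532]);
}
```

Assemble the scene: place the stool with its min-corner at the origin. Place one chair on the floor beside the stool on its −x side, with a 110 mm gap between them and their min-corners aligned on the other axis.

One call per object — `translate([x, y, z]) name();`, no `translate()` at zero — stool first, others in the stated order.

stool();
translate([-583, 0, 0]) chair();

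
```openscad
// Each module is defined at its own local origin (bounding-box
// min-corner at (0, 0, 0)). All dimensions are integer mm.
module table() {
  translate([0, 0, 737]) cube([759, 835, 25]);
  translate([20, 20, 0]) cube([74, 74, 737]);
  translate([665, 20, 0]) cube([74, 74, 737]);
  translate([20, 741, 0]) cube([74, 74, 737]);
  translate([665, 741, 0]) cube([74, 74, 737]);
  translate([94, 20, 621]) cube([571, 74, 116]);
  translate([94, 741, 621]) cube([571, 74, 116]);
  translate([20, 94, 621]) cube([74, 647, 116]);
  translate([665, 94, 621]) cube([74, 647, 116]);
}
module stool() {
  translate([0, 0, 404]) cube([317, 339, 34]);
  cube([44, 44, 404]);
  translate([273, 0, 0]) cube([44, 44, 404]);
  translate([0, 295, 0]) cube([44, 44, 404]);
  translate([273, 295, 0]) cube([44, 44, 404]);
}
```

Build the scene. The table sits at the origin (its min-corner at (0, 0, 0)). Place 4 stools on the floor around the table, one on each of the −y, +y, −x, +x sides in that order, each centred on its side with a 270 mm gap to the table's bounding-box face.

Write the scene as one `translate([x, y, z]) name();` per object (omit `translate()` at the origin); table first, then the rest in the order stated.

table();
translate([221, -609, 0]) stool();
translate([221, 1105, 0]) stool();
translate([-587, 248, 0]) stool();
translate([1029, 248, 0]) stool();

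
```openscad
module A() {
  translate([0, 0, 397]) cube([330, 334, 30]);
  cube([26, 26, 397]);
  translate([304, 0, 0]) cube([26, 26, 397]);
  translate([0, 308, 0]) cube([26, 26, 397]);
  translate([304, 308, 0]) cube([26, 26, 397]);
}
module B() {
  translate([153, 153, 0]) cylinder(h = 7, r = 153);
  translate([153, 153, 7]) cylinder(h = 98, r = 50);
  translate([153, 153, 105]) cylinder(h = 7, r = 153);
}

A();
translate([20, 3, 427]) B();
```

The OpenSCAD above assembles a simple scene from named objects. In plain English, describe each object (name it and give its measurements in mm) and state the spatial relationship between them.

A is a four-legged stool. The seat is a 330×334×30 mm slab whose top surface is at z = 427 mm; four square legs, each 26×26 mm in cross-section, run from the floor (z = 0) to the underside of the seat, each flush with a corner of the seat.

B is a spool: two coaxial disc flanges of radius 153 mm and thickness 7 mm, joined by a core cylinder of radius 50 mm and height 98 mm. The lower flange rests on z = 0 and the three cylinders share a vertical axis.

The spool is on top of the stool.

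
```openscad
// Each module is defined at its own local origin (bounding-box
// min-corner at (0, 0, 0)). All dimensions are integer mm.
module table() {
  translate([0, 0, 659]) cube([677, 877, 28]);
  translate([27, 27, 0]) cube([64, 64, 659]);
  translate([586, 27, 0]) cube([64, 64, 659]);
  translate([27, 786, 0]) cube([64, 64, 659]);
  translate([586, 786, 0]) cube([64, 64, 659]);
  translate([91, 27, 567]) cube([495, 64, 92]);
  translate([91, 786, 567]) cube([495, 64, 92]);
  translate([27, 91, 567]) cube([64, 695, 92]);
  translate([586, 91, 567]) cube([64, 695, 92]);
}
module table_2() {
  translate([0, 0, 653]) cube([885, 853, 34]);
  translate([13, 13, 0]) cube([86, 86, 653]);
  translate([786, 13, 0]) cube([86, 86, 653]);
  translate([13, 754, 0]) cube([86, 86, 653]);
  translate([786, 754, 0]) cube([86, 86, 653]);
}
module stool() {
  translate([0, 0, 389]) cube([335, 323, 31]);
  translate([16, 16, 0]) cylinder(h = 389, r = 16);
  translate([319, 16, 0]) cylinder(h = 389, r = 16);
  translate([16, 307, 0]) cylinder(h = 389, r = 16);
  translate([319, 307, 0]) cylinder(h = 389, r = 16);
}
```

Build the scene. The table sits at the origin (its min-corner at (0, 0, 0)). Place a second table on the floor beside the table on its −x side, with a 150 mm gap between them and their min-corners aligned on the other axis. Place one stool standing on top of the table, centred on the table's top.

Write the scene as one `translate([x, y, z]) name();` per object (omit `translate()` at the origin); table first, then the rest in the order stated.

table();
translate([-1035, 0, 0]) table_2();
translate([171, 277, 687]) stool();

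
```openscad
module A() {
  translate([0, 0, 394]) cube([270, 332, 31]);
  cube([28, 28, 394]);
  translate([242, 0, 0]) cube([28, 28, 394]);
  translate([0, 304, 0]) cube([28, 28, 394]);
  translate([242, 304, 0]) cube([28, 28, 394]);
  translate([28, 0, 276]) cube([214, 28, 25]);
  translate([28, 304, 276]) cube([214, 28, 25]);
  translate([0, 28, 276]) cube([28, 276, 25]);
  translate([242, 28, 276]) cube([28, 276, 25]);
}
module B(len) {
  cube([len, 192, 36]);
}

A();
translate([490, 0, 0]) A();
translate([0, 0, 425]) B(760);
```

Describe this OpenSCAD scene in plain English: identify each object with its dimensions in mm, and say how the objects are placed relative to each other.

A is a four-legged stool. The seat is 270×332 mm, 31 mm thick, top at z = 425 mm. It stands on four square legs, each 28×28 mm in cross-section, from z = 0 to the seat underside, each flush with a corner of the seat. Four stretchers, 28 mm wide and 25 mm tall, connect adjacent legs with their undersides at z = 276 mm, each running between the inner faces of the legs it joins and aligned with the legs' outer faces on the other axis.

B is a rectangular beam 760 mm long (x), 192 mm deep (y), 36 mm thick (z).

The beam spans the tops of two stools placed 220 mm apart, resting at z = 425 mm.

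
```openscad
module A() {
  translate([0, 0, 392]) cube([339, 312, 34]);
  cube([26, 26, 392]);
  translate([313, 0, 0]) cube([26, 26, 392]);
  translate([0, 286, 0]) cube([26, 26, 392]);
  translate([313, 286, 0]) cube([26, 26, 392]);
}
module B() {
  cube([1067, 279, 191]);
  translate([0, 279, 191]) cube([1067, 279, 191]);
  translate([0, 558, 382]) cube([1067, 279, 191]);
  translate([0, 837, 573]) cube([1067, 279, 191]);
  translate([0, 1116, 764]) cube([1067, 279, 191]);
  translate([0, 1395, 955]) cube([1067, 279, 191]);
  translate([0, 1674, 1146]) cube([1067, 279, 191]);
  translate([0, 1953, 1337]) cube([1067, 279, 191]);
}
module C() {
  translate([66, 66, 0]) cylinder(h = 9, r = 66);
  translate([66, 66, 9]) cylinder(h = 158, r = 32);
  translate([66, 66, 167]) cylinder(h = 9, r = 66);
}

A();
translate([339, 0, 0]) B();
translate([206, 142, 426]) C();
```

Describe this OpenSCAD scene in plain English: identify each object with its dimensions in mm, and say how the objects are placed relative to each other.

A is a simple wooden stool: a rectangular seat 339 mm (x) by 312 mm (y), 34 mm thick, top face at z = 426 mm, on four square legs, each 26×26 mm in cross-section. The legs rest on z = 0, each flush with a corner of the seat.

B is a straight staircase of 8 solid steps. Each step is 1067 mm wide (x), 279 mm deep (y, the going) and 191 mm tall (the rise). The first step rests on the floor; each subsequent step sits one going further in +y and one rise higher in +z, directly behind and above the previous step with no overlap.

C is a spool: two coaxial disc flanges of radius 66 mm and thickness 9 mm, joined by a core cylinder of radius 32 mm and height 158 mm. The lower flange rests on z = 0 and the three cylinders share a vertical axis.

The staircase is against the stool's +x side, with their −y faces flush. The spool is on top of the stool.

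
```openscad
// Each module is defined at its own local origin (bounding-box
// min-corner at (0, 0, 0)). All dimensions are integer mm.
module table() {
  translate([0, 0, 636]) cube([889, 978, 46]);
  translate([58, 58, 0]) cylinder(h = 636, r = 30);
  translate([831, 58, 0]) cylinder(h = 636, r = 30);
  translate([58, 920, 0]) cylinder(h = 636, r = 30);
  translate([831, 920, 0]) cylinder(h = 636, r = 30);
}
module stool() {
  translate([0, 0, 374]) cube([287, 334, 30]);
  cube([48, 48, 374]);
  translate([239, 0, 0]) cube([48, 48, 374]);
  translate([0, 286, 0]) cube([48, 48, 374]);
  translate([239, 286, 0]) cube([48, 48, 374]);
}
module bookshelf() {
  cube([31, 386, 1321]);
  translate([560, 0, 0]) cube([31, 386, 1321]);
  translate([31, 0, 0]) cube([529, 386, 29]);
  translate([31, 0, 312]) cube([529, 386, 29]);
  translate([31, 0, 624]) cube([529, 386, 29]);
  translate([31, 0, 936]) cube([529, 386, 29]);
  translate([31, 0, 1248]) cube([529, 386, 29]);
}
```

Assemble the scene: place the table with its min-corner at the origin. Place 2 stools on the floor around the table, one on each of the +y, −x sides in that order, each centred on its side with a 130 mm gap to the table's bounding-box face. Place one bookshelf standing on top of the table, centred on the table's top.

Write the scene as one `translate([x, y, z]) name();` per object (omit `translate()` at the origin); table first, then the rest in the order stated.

table();
translate([301, 1108, 0]) stool();
translate([-417, 322, 0]) stool();
translate([149, 296, 682]) bookshelf();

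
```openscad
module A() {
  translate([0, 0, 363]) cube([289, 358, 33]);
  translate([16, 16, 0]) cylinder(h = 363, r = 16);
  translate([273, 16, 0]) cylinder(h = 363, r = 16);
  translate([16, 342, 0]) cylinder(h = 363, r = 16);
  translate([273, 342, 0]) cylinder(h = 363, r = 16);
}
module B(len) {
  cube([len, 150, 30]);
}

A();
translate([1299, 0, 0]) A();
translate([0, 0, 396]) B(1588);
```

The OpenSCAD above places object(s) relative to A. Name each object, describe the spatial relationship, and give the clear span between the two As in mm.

A is a stool. B is a beam. A beam spans the tops of two stools. The clear span between the two stools is 1010 mm.

Second stool starts at x = 1299; first ends at x = 289; clear span = 1299 − 289 = 1010 mm.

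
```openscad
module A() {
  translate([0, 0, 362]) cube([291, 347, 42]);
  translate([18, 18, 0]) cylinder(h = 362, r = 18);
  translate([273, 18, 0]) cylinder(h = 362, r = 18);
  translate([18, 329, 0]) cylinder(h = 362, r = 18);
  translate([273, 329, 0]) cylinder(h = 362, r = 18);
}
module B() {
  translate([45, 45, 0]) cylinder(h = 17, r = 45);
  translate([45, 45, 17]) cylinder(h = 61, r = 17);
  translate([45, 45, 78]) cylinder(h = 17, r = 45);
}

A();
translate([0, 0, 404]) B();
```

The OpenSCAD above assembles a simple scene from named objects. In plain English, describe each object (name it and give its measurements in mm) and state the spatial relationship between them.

A is a four-legged stool. The seat is 291×347 mm, 42 mm thick, top at z = 404 mm. It stands on four round legs, each 36 mm in diameter, from z = 0 to the seat underside, each leg's axis is inset half a diameter from the nearest pair of seat edges (so the leg's bounding box is flush with the corner).

B is a spool: two coaxial disc flanges of radius 45 mm and thickness 17 mm, joined by a core cylinder of radius 17 mm and height 61 mm. The lower flange rests on z = 0 and the three cylinders share a vertical axis.

The spool is on top of the stool.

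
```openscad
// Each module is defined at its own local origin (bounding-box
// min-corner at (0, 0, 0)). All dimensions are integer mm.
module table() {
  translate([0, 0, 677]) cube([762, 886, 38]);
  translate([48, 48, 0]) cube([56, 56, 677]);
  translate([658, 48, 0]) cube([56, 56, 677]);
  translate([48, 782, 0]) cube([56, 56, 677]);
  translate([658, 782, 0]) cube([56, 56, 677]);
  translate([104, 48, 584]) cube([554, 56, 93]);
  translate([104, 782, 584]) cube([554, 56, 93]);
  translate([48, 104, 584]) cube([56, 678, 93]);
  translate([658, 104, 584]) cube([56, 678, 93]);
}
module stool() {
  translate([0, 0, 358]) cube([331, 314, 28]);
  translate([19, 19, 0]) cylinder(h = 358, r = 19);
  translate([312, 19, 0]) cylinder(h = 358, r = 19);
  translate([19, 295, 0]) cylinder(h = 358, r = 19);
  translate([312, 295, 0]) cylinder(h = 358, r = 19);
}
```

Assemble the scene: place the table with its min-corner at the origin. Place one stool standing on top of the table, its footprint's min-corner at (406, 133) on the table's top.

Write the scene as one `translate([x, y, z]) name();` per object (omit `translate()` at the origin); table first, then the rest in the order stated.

table();
translate([406, 133, 715]) stool();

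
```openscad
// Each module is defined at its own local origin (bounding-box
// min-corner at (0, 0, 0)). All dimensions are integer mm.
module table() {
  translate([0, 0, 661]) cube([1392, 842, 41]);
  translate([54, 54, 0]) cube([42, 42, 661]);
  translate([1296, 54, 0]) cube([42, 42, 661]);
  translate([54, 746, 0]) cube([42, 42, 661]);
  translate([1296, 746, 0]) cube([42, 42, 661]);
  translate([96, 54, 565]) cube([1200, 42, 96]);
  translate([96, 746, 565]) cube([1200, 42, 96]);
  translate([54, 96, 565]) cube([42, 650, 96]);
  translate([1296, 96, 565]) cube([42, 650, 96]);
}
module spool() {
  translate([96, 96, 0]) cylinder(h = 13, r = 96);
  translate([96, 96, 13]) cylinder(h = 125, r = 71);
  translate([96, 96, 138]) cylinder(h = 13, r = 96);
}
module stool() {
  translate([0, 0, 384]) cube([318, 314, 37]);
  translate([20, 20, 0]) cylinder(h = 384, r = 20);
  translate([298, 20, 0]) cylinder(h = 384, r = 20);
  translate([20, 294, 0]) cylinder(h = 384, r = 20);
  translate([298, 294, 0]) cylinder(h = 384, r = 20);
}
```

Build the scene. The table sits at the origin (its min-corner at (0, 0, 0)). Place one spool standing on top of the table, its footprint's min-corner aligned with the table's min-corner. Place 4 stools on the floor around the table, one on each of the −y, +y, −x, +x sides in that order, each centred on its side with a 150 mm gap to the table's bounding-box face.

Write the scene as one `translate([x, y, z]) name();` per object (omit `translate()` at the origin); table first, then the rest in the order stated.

table();
translate([0, 0, 702]) spool();
translate([537, -464, 0]) stool();
translate([537, 992, 0]) stool();
translate([-468, 264, 0]) stool();
translate([1542, 264, 0]) stool();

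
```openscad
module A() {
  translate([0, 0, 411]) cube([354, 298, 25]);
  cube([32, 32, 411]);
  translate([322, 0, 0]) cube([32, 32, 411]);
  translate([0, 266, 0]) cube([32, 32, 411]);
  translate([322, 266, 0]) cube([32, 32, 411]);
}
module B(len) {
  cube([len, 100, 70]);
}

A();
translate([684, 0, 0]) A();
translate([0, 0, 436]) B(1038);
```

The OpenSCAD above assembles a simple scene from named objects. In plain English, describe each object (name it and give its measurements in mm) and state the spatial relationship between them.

A is a four-legged stool. The seat is a 354×298×25 mm slab whose top surface is at z = 436 mm; four square legs, each 32×32 mm in cross-section, run from the floor (z = 0) to the underside of the seat, each flush with a corner of the seat.

B is a rectangular beam 1038 mm long (x), 100 mm deep (y), 70 mm thick (z).

The beam spans the tops of two stools placed 330 mm apart, resting at z = 436 mm.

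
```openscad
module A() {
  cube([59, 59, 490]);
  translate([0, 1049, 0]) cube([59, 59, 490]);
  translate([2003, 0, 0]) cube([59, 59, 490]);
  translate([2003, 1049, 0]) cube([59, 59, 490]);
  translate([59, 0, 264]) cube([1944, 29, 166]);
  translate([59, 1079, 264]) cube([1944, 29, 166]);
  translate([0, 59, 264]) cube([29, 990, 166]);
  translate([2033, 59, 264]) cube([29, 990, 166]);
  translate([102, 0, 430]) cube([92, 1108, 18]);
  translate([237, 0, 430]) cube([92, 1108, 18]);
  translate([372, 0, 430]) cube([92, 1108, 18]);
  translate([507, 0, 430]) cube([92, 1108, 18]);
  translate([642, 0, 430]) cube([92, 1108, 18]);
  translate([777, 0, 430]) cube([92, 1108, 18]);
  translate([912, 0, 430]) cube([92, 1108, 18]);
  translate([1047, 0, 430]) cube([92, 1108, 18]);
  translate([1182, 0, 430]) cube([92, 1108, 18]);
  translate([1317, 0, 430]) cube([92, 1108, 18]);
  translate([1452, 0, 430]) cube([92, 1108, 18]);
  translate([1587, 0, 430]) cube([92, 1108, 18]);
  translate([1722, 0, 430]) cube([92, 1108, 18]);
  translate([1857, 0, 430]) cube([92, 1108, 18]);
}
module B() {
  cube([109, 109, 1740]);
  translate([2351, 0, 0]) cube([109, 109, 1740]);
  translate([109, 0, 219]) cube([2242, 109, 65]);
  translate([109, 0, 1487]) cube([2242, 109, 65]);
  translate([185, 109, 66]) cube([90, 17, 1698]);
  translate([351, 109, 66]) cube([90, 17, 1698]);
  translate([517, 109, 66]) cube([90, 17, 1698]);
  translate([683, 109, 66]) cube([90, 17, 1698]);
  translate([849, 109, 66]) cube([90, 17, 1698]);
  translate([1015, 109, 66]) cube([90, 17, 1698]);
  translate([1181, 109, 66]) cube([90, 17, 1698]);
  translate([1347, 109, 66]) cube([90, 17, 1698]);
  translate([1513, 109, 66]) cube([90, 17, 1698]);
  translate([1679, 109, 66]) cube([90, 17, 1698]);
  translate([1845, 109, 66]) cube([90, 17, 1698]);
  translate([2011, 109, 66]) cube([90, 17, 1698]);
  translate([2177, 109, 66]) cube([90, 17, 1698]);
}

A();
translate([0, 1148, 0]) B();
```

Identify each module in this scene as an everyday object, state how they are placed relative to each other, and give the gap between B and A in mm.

The fence section's nearest face is 40 mm from the bed frame's +y face.

A is a bed frame. B is a fence section. The fence section is on the floor beside the bed frame on its +y side. The gap between the fence section and the bed frame is 40 mm.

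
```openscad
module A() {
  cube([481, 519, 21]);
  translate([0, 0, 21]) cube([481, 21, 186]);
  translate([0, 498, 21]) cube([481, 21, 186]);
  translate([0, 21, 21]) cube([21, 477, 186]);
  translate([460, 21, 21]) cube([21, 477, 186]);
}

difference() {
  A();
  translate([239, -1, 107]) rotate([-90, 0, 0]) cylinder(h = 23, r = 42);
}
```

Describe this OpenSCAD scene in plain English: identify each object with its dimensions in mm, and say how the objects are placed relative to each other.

A is an open storage box with external size 481×519×207 mm and wall thickness 21 mm (the base is also 21 mm thick). The base covers the whole footprint; the four walls stand on the base, with the y-facing walls full-width and the x-facing walls fitting between their inner faces.

The open box has a circular hole of radius 42 mm through its front wall, centred at (x = 239, z = 107).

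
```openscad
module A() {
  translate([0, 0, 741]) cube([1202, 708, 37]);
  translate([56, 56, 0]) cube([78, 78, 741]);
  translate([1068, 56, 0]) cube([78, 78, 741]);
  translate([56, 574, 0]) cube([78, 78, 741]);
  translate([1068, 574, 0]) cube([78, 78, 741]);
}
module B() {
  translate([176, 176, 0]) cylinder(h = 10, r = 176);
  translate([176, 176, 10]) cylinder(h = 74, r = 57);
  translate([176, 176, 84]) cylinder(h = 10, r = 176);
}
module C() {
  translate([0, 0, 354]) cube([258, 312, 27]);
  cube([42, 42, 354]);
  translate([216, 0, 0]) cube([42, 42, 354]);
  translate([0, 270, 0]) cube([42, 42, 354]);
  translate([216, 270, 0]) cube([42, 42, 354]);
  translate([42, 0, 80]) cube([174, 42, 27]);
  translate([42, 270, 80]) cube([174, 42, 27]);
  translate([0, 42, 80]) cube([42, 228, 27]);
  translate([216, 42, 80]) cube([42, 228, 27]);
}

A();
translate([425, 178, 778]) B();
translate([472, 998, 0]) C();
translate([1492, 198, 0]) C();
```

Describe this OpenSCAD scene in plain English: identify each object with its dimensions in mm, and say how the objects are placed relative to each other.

A is a table: top 1202 mm (x) × 708 mm (y), 37 mm thick, upper face at z = 778 mm, on four 78×78 mm square legs, each inset 56 mm from the nearest pair of top edges, running from z = 0 to the bottom of the top.

B is a spool: two coaxial disc flanges of radius 176 mm and thickness 10 mm, joined by a core cylinder of radius 57 mm and height 74 mm. The lower flange rests on z = 0 and the three cylinders share a vertical axis.

C is a four-legged stool. The seat is 258×312 mm, 27 mm thick, top at z = 381 mm. It stands on four square legs, each 42×42 mm in cross-section, from z = 0 to the seat underside, each flush with a corner of the seat. Four stretchers, 42 mm wide and 27 mm tall, connect adjacent legs with their undersides at z = 80 mm, each running between the inner faces of the legs it joins and aligned with the legs' outer faces on the other axis.

The spool is on top of the table, centred. Two stools sit around the table at the +y, +x sides.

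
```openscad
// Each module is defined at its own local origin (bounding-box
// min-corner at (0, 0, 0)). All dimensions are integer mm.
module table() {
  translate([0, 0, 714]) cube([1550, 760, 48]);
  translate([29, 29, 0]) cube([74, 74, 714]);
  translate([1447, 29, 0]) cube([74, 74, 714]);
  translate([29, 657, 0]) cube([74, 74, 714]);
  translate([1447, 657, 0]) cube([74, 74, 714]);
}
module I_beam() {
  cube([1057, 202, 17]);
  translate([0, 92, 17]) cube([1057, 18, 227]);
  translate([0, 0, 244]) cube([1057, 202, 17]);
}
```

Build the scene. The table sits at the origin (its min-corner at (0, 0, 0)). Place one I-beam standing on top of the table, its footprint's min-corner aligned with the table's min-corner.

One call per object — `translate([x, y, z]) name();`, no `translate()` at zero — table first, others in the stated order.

table();
translate([0, 0, 762]) I_beam();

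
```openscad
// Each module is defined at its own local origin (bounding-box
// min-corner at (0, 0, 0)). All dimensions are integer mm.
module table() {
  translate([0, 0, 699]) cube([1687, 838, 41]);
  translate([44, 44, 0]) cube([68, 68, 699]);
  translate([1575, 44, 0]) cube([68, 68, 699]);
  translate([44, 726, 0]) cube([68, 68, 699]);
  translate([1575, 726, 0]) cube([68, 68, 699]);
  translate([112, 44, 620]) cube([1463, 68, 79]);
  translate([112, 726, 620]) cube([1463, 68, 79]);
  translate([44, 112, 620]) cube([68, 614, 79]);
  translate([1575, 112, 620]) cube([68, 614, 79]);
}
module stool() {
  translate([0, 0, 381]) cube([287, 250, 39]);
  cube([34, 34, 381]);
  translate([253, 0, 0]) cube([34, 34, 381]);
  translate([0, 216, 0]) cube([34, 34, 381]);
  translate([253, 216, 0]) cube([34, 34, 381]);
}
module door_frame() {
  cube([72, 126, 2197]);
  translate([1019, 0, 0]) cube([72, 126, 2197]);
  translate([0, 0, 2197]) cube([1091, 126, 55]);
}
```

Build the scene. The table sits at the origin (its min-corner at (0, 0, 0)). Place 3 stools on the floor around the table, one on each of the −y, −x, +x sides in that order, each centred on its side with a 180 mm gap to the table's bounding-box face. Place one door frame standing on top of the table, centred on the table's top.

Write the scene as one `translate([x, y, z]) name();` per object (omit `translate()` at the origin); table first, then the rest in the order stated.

table();
translate([700, -430, 0]) stool();
translate([-467, 294, 0]) stool();
translate([1867, 294, 0]) stool();
translate([298, 356, 740]) door_frame();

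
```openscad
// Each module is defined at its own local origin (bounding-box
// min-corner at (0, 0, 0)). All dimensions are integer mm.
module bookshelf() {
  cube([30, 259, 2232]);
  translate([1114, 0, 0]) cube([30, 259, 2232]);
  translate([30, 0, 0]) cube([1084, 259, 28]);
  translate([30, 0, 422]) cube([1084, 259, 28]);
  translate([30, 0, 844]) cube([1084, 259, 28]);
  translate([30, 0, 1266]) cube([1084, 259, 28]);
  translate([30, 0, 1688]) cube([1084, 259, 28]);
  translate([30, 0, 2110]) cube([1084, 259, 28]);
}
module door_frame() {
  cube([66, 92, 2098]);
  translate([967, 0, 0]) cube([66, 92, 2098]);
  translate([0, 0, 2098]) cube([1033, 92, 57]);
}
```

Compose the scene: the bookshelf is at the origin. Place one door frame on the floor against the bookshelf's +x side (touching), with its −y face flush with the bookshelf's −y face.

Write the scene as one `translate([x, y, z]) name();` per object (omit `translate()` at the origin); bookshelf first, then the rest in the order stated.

bookshelf();
translate([1144, 0, 0]) door_frame();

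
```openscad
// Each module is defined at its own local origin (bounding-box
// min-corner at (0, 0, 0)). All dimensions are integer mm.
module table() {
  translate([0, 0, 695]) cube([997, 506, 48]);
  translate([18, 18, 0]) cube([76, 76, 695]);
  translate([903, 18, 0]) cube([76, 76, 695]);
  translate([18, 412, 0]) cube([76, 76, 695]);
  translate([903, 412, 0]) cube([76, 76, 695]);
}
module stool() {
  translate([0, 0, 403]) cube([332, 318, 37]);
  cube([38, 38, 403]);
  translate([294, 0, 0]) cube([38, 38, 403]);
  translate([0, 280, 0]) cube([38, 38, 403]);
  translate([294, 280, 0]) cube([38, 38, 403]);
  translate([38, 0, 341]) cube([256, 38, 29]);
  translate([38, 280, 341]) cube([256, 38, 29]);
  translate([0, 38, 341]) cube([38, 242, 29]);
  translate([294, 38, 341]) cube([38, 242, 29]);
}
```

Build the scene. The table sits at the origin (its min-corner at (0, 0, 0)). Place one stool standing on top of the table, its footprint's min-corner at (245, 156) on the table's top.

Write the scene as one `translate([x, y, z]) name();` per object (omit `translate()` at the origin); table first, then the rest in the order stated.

table();
translate([245, 156, 743]) stool();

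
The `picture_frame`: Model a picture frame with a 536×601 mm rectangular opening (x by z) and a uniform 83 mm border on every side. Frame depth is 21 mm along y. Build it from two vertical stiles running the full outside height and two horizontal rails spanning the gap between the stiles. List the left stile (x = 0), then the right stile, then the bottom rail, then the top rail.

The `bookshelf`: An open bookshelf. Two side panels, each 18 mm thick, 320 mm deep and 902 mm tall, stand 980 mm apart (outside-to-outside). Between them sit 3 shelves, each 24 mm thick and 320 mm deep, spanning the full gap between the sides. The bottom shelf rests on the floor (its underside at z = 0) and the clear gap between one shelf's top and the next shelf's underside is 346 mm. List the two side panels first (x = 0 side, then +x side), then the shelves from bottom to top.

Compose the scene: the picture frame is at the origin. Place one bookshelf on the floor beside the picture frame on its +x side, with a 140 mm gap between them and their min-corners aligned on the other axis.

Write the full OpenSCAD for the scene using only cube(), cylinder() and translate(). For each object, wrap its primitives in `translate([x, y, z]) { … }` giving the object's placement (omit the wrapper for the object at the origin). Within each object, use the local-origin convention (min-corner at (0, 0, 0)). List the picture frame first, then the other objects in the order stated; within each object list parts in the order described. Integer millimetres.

cube([83, 21, 767]);
translate([619, 0, 0]) cube([83, 21, 767]);
translate([83, 0, 0]) cube([536, 21, 83]);
translate([83, 0, 684]) cube([536, 21, 83]);
translate([842, 0, 0]) {
  cube([18, 320, 902]);
  translate([962, 0, 0]) cube([18, 320, 902]);
  translate([18, 0, 0]) cube([944, 320, 24]);
  translate([18, 0, 370]) cube([944, 320, 24]);
  translate([18, 0, 740]) cube([944, 320, 24]);
}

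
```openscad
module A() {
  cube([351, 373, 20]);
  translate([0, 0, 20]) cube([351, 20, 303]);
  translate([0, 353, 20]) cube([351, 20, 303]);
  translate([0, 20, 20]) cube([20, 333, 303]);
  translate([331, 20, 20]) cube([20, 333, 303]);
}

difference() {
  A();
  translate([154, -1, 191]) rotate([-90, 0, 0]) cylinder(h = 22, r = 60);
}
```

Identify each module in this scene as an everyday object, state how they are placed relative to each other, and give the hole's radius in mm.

A is an open box. The open box has a circular hole through its front wall. The hole's radius is 60 mm.

The subtracted cylinder has r = 60 mm.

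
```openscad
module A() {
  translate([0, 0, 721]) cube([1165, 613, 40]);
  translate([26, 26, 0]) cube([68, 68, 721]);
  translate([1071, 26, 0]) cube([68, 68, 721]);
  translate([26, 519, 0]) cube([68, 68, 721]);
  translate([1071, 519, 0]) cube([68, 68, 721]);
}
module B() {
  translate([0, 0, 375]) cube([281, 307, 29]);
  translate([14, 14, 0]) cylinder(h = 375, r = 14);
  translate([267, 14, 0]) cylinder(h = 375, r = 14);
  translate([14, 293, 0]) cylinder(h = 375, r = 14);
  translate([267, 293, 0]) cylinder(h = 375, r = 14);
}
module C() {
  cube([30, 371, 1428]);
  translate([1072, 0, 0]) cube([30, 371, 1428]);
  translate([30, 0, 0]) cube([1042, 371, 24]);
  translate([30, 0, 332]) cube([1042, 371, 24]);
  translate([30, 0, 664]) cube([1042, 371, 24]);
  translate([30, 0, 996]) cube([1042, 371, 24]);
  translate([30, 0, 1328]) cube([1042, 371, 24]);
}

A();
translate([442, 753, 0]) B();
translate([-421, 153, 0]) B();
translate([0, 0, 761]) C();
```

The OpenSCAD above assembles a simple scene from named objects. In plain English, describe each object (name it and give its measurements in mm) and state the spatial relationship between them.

A is a table: top 1165 mm (x) × 613 mm (y), 40 mm thick, upper face at z = 761 mm, on four 68×68 mm square legs, each inset 26 mm from the nearest pair of top edges, running from z = 0 to the bottom of the top.

B is a simple wooden stool: a rectangular seat 281 mm (x) by 307 mm (y), 29 mm thick, top face at z = 404 mm, on four round legs, each 28 mm in diameter. The legs rest on z = 0, each leg's axis is inset half a diameter from the nearest pair of seat edges (so the leg's bounding box is flush with the corner).

C is a bookshelf 1102 mm wide overall, 371 mm deep and 1428 mm tall. The two sides are 30 mm thick vertical panels. 5 horizontal shelves of 24 mm thickness span between the inner faces of the sides; the lowest shelf sits on the floor and shelves are stacked with a clear vertical gap of 308 mm between each pair.

Two stools sit around the table at the +y, −x sides. The bookshelf is on top of the table.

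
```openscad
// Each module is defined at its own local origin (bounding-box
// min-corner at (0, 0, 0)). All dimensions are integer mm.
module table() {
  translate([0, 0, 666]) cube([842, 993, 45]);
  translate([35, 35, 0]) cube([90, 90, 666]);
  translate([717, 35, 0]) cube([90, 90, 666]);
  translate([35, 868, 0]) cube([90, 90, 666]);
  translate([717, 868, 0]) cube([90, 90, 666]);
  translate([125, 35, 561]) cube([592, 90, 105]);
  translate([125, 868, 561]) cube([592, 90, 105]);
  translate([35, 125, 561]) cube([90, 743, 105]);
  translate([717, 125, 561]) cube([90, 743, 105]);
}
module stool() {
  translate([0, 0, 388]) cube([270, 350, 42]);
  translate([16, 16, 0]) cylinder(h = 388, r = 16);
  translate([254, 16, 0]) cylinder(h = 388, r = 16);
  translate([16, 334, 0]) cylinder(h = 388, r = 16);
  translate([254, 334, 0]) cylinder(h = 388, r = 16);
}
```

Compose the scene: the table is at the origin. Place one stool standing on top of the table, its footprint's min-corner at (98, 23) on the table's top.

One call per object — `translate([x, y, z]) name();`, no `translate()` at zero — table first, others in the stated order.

table();
translate([98, 23, 711]) stool();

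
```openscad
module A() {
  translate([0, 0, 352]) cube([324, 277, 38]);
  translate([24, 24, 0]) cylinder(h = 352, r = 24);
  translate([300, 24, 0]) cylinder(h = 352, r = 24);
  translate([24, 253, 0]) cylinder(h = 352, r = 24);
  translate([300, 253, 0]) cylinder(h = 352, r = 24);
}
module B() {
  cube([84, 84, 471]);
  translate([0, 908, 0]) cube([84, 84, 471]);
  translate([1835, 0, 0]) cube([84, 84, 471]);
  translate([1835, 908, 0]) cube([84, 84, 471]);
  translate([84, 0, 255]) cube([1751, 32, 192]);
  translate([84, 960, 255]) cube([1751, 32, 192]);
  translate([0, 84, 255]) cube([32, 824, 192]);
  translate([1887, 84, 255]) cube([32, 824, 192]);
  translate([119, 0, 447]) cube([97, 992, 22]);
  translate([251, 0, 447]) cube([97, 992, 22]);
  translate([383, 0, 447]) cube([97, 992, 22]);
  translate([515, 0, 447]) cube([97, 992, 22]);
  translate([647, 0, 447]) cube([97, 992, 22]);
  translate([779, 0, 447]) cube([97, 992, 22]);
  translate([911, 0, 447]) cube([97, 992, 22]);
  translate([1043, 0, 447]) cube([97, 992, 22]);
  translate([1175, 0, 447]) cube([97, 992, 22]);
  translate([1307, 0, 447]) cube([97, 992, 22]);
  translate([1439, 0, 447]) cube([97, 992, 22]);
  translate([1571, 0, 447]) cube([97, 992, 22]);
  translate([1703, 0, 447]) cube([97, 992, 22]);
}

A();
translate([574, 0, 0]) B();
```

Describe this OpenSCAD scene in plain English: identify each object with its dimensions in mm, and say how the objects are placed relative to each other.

A is a four-legged stool. The seat is 324×277 mm, 38 mm thick, top at z = 390 mm. It stands on four round legs, each 48 mm in diameter, from z = 0 to the seat underside, each leg's axis is inset half a diameter from the nearest pair of seat edges (so the leg's bounding box is flush with the corner).

B is a bed frame 1919 mm long (x) by 992 mm wide (y). Four 84×84 mm corner posts, 471 mm tall, at the corners of the footprint. Four rails of 32 mm thickness and 192 mm height run between adjacent posts with their undersides at z = 255 mm, their outer faces flush with the outside of the frame (the two x-running rails run between the posts' inner faces; the two y-running rails run between the posts' inner faces). 13 slats, each 97 mm wide (x) and 22 mm thick, lie across the top of the two x-running rails, running the full 992 mm width of the frame in y; the slats are evenly spaced along x between the inner faces of the end posts with equal gaps (rounded down to the nearest mm) at the −x end and between each pair — any rounding remainder accumulates at the +x end.

The bed frame is on the floor beside the stool on its +x side.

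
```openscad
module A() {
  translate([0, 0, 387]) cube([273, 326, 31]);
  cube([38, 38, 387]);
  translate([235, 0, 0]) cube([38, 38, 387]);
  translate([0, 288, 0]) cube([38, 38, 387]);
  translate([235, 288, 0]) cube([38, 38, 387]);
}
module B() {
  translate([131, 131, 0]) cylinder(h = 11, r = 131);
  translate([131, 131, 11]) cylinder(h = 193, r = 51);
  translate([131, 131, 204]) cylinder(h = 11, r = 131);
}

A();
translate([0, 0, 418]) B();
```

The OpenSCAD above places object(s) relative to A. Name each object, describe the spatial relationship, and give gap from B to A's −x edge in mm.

The spool's min-x is at 0; the stool's min-x is 0; gap = 0 mm.

A is a stool. B is a spool. The spool is on top of the stool. The gap from the spool to the stool's −x edge is 0 mm.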